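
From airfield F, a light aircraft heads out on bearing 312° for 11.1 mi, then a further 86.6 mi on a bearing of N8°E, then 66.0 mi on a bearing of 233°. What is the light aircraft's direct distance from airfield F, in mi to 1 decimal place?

72.5 mi

Leg 1 (312°, 11.1 mi): east 11.1 sin 312° = -8.25, north 11.1 cos 312° = 7.43
Leg 2 (N8°E, 86.6 mi): east 86.6 sin 8° = 12.05, north 86.6 cos 8° = 85.76
Leg 3 (233°, 66.0 mi): east 66.0 sin 233° = -52.71, north 66.0 cos 233° = -39.72
Net: -48.91 east, 53.46 north. Distance = √((-48.91)² + (53.46)²) = 72.459 mi.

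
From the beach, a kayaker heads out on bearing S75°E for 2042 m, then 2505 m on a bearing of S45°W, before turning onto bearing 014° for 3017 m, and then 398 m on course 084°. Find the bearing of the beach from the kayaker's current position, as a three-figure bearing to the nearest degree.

243°

Leg 1 (S75°E, 2042 m): east 2042 sin 105° = 1972.42, north 2042 cos 105° = -528.51
Leg 2 (S45°W, 2505 m): east 2505 sin 225° = -1771.30, north 2505 cos 225° = -1771.30
Leg 3 (014°, 3017 m): east 3017 sin 14° = 729.88, north 3017 cos 14° = 2927.38
Leg 4 (084°, 398 m): east 398 sin 84° = 395.82, north 398 cos 84° = 41.60
Net displacement: 1326.82 east, 669.17 north. Direction back to start is (-1326.82, -669.17): bearing = atan2(-1326.82, -669.17) mod 360° = 243.24° ≈ 243°.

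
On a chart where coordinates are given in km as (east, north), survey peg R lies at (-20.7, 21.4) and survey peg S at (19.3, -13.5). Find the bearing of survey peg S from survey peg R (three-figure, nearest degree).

131°

Δeast = 19.3 − -20.7 = 40.00; Δnorth = -13.5 − 21.4 = -34.90.
Bearing = atan2(Δeast, Δnorth) mod 360° = 131.10° ≈ 131°.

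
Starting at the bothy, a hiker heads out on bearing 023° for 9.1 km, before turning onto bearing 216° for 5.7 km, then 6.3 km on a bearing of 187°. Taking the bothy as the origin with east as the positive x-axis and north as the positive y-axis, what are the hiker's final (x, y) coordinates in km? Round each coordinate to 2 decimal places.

Leg 1 (023°, 9.1 km): east 9.1 sin 23° = 3.56, north 9.1 cos 23° = 8.38
Leg 2 (216°, 5.7 km): east 5.7 sin 216° = -3.35, north 5.7 cos 216° = -4.61
Leg 3 (187°, 6.3 km): east 6.3 sin 187° = -0.77, north 6.3 cos 187° = -6.25
Summing: -0.56 km east, -2.49 km north → (-0.56, -2.49).

(-0.56, -2.49)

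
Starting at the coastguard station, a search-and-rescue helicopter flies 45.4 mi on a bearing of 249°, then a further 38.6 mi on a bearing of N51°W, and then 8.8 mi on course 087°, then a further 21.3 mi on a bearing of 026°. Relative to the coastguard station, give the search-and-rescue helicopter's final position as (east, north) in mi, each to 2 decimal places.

(-54.26, 27.63)

Leg 1 (249°, 45.4 mi): east 45.4 sin 249° = -42.38, north 45.4 cos 249° = -16.27
Leg 2 (N51°W, 38.6 mi): east 38.6 sin 309° = -30.00, north 38.6 cos 309° = 24.29
Leg 3 (087°, 8.8 mi): east 8.8 sin 87° = 8.79, north 8.8 cos 87° = 0.46
Leg 4 (026°, 21.3 mi): east 21.3 sin 26° = 9.34, north 21.3 cos 26° = 19.14
Summing: -54.26 mi east, 27.63 mi north → (-54.26, 27.63).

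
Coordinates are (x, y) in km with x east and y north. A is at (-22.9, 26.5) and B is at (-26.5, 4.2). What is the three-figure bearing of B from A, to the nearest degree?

Δeast = -26.5 − -22.9 = -3.60; Δnorth = 4.2 − 26.5 = -22.30.
Bearing = atan2(Δeast, Δnorth) mod 360° = 189.17° ≈ 189°.

189°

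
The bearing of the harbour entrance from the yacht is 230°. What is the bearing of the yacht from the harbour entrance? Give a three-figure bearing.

Back-bearing = 230° − 180° = 050°.

050°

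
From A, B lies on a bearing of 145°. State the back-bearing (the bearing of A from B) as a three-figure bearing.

Back-bearing = 145° + 180° = 325°.

325°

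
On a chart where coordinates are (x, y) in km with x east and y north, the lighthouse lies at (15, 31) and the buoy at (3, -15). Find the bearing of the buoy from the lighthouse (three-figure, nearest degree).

195°

Δeast = 3 − 15 = -12.00; Δnorth = -15 − 31 = -46.00.
Bearing = atan2(Δeast, Δnorth) mod 360° = 194.62° ≈ 195°.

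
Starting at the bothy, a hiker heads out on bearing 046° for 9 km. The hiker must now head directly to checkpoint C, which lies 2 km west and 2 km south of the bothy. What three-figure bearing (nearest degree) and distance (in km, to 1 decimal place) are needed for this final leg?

226°, 11.8 km

Leg 1 (046°, 9 km): east 9 sin 46° = 6.47, north 9 cos 46° = 6.25
Current position: (6.47, 6.25). Target: (-2, -2). Remaining: Δeast = -8.47, Δnorth = -8.25.
Bearing = atan2(-8.47, -8.25) mod 360° = 225.76°; distance = √((-8.47)² + (-8.25)²) = 11.828 km.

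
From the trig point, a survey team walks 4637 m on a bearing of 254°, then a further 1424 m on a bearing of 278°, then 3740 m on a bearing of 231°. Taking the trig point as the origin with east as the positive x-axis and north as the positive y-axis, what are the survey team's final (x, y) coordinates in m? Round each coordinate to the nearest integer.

Leg 1 (254°, 4637 m): east 4637 sin 254° = -4457.37, north 4637 cos 254° = -1278.13
Leg 2 (278°, 1424 m): east 1424 sin 278° = -1410.14, north 1424 cos 278° = 198.18
Leg 3 (231°, 3740 m): east 3740 sin 231° = -2906.53, north 3740 cos 231° = -2353.66
Summing: -8774.04 m east, -3433.61 m north → (-8774, -3434).

(-8774, -3434)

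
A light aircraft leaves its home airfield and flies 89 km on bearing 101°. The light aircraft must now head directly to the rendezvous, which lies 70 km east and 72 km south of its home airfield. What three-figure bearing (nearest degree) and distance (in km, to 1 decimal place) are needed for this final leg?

198°, 57.7 km

Leg 1 (101°, 89 km): east 89 sin 101° = 87.36, north 89 cos 101° = -16.98
Current position: (87.36, -16.98). Target: (70, -72). Remaining: Δeast = -17.36, Δnorth = -55.02.
Bearing = atan2(-17.36, -55.02) mod 360° = 197.52°; distance = √((-17.36)² + (-55.02)²) = 57.693 km.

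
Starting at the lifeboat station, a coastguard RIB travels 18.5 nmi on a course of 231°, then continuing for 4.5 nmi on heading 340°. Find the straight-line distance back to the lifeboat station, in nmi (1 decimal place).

17.6 nmi

Leg 1 (231°, 18.5 nmi): east 18.5 sin 231° = -14.38, north 18.5 cos 231° = -11.64
Leg 2 (340°, 4.5 nmi): east 4.5 sin 340° = -1.54, north 4.5 cos 340° = 4.23
Net: -15.92 east, -7.41 north. Distance = √((-15.92)² + (-7.41)²) = 17.558 nmi.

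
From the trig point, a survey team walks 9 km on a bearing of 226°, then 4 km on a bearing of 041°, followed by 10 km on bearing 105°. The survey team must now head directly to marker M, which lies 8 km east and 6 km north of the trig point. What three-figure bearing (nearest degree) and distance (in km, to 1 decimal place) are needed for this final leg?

Leg 1 (226°, 9 km): east 9 sin 226° = -6.47, north 9 cos 226° = -6.25
Leg 2 (041°, 4 km): east 4 sin 41° = 2.62, north 4 cos 41° = 3.02
Leg 3 (105°, 10 km): east 10 sin 105° = 9.66, north 10 cos 105° = -2.59
Current position: (5.81, -5.82). Target: (8, 6). Remaining: Δeast = 2.19, Δnorth = 11.82.
Bearing = atan2(2.19, 11.82) mod 360° = 10.50°; distance = √((2.19)² + (11.82)²) = 12.023 km.

010°, 12.0 km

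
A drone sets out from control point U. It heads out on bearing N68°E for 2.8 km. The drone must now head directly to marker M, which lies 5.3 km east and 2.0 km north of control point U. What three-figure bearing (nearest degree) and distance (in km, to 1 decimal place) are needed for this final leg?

Leg 1 (N68°E, 2.8 km): east 2.8 sin 68° = 2.60, north 2.8 cos 68° = 1.05
Current position: (2.60, 1.05). Target: (5.3, 2.0). Remaining: Δeast = 2.70, Δnorth = 0.95.
Bearing = atan2(2.70, 0.95) mod 360° = 70.62°; distance = √((2.70)² + (0.95)²) = 2.866 km.

071°, 2.9 km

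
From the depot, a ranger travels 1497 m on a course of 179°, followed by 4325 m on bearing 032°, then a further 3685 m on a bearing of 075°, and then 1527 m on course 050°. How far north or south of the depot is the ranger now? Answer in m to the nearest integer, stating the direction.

Leg 1 (179°, 1497 m): east 1497 sin 179° = 26.13, north 1497 cos 179° = -1496.77
Leg 2 (032°, 4325 m): east 4325 sin 32° = 2291.90, north 4325 cos 32° = 3667.81
Leg 3 (075°, 3685 m): east 3685 sin 75° = 3559.44, north 3685 cos 75° = 953.75
Leg 4 (050°, 1527 m): east 1527 sin 50° = 1169.75, north 1527 cos 50° = 981.54
Net north component: 4106.32 m.

4106 m north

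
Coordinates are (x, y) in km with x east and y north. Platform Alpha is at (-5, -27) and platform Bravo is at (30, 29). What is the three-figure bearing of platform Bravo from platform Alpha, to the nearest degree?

032°

Δeast = 30 − -5 = 35.00; Δnorth = 29 − -27 = 56.00.
Bearing = atan2(Δeast, Δnorth) mod 360° = 32.01° ≈ 032°.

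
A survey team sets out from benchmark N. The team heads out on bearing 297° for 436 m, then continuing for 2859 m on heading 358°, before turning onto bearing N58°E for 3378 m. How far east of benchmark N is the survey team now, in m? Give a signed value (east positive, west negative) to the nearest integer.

Leg 1 (297°, 436 m): east 436 sin 297° = -388.48, north 436 cos 297° = 197.94
Leg 2 (358°, 2859 m): east 2859 sin 358° = -99.78, north 2859 cos 358° = 2857.26
Leg 3 (N58°E, 3378 m): east 3378 sin 58° = 2864.71, north 3378 cos 58° = 1790.07
Net east component: 2376.45 m.

2376 m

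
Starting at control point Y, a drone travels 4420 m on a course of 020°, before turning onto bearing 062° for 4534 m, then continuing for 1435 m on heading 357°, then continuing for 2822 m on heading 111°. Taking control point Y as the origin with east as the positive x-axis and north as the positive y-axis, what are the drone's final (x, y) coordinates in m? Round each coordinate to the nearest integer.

Leg 1 (020°, 4420 m): east 4420 sin 20° = 1511.73, north 4420 cos 20° = 4153.44
Leg 2 (062°, 4534 m): east 4534 sin 62° = 4003.28, north 4534 cos 62° = 2128.58
Leg 3 (357°, 1435 m): east 1435 sin 357° = -75.10, north 1435 cos 357° = 1433.03
Leg 4 (111°, 2822 m): east 2822 sin 111° = 2634.56, north 2822 cos 111° = -1011.31
Summing: 8074.48 m east, 6703.74 m north → (8074, 6704).

(8074, 6704)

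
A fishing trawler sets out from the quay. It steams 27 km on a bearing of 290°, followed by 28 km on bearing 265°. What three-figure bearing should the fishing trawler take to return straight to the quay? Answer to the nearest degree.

Leg 1 (290°, 27 km): east 27 sin 290° = -25.37, north 27 cos 290° = 9.23
Leg 2 (265°, 28 km): east 28 sin 265° = -27.89, north 28 cos 265° = -2.44
Net displacement: -53.27 east, 6.79 north. Direction back to start is (53.27, -6.79): bearing = atan2(53.27, -6.79) mod 360° = 97.27° ≈ 097°.

097°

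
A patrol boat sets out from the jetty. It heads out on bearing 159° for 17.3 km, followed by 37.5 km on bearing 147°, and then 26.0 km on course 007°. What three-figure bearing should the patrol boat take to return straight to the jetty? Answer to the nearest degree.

Leg 1 (159°, 17.3 km): east 17.3 sin 159° = 6.20, north 17.3 cos 159° = -16.15
Leg 2 (147°, 37.5 km): east 37.5 sin 147° = 20.42, north 37.5 cos 147° = -31.45
Leg 3 (007°, 26.0 km): east 26.0 sin 7° = 3.17, north 26.0 cos 7° = 25.81
Net displacement: 29.79 east, -21.79 north. Direction back to start is (-29.79, 21.79): bearing = atan2(-29.79, 21.79) mod 360° = 306.19° ≈ 306°.

306°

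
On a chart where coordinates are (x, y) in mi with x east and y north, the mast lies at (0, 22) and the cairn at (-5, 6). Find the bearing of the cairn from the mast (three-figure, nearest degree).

197°

Δeast = -5 − 0 = -5.00; Δnorth = 6 − 22 = -16.00.
Bearing = atan2(Δeast, Δnorth) mod 360° = 197.35° ≈ 197°.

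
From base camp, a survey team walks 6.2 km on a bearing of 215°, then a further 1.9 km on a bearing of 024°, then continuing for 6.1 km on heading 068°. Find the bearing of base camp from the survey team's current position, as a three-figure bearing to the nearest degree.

290°

Leg 1 (215°, 6.2 km): east 6.2 sin 215° = -3.56, north 6.2 cos 215° = -5.08
Leg 2 (024°, 1.9 km): east 1.9 sin 24° = 0.77, north 1.9 cos 24° = 1.74
Leg 3 (068°, 6.1 km): east 6.1 sin 68° = 5.66, north 6.1 cos 68° = 2.29
Net displacement: 2.87 east, -1.06 north. Direction back to start is (-2.87, 1.06): bearing = atan2(-2.87, 1.06) mod 360° = 290.22° ≈ 290°.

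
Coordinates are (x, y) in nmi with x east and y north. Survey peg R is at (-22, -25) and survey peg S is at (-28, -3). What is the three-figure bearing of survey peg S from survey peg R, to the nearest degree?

345°

Δeast = -28 − -22 = -6.00; Δnorth = -3 − -25 = 22.00.
Bearing = atan2(Δeast, Δnorth) mod 360° = 344.74° ≈ 345°.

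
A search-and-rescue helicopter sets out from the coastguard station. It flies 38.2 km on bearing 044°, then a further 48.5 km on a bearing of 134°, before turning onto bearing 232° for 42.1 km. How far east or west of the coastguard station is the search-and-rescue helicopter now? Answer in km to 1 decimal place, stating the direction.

Leg 1 (044°, 38.2 km): east 38.2 sin 44° = 26.54, north 38.2 cos 44° = 27.48
Leg 2 (134°, 48.5 km): east 48.5 sin 134° = 34.89, north 48.5 cos 134° = -33.69
Leg 3 (232°, 42.1 km): east 42.1 sin 232° = -33.18, north 42.1 cos 232° = -25.92
Net east component: 28.25 km.

28.2 km east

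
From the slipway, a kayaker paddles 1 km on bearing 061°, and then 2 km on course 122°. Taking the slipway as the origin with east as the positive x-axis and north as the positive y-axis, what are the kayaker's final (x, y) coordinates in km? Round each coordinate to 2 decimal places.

(2.57, -0.58)

Leg 1 (061°, 1 km): east 1 sin 61° = 0.87, north 1 cos 61° = 0.48
Leg 2 (122°, 2 km): east 2 sin 122° = 1.70, north 2 cos 122° = -1.06
Summing: 2.57 km east, -0.58 km north → (2.57, -0.58).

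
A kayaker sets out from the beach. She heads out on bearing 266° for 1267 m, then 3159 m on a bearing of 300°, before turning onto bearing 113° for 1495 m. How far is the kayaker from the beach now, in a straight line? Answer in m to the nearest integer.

2776 m

Leg 1 (266°, 1267 m): east 1267 sin 266° = -1263.91, north 1267 cos 266° = -88.38
Leg 2 (300°, 3159 m): east 3159 sin 300° = -2735.77, north 3159 cos 300° = 1579.50
Leg 3 (113°, 1495 m): east 1495 sin 113° = 1376.15, north 1495 cos 113° = -584.14
Net: -2623.53 east, 906.98 north. Distance = √((-2623.53)² + (906.98)²) = 2775.884 m.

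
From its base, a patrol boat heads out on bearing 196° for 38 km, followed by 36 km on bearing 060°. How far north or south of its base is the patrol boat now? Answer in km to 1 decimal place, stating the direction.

Leg 1 (196°, 38 km): east 38 sin 196° = -10.47, north 38 cos 196° = -36.53
Leg 2 (060°, 36 km): east 36 sin 60° = 31.18, north 36 cos 60° = 18.00
Net north component: -18.53 km.

18.5 km south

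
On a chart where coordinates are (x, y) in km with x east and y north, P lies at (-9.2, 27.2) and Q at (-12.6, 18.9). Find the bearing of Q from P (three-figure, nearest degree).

202°

Δeast = -12.6 − -9.2 = -3.40; Δnorth = 18.9 − 27.2 = -8.30.
Bearing = atan2(Δeast, Δnorth) mod 360° = 202.28° ≈ 202°.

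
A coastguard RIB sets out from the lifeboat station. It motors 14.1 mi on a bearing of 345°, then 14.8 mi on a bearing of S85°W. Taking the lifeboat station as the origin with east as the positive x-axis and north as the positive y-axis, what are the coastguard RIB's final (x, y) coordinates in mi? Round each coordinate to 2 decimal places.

Leg 1 (345°, 14.1 mi): east 14.1 sin 345° = -3.65, north 14.1 cos 345° = 13.62
Leg 2 (S85°W, 14.8 mi): east 14.8 sin 265° = -14.74, north 14.8 cos 265° = -1.29
Summing: -18.39 mi east, 12.33 mi north → (-18.39, 12.33).

(-18.39, 12.33)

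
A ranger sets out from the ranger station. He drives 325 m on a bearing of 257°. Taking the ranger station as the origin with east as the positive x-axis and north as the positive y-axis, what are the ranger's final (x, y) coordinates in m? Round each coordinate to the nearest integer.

Leg 1 (257°, 325 m): east 325 sin 257° = -316.67, north 325 cos 257° = -73.11
Summing: -316.67 m east, -73.11 m north → (-317, -73).

(-317, -73)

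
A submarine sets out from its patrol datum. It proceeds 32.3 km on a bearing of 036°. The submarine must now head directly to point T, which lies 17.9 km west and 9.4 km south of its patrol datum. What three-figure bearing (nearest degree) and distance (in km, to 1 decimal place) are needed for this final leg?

Leg 1 (036°, 32.3 km): east 32.3 sin 36° = 18.99, north 32.3 cos 36° = 26.13
Current position: (18.99, 26.13). Target: (-17.9, -9.4). Remaining: Δeast = -36.89, Δnorth = -35.53.
Bearing = atan2(-36.89, -35.53) mod 360° = 226.07°; distance = √((-36.89)² + (-35.53)²) = 51.215 km.

226°, 51.2 km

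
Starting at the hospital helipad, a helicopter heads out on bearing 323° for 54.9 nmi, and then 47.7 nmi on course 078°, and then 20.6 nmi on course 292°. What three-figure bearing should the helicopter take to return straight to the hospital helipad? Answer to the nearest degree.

Leg 1 (323°, 54.9 nmi): east 54.9 sin 323° = -33.04, north 54.9 cos 323° = 43.85
Leg 2 (078°, 47.7 nmi): east 47.7 sin 78° = 46.66, north 47.7 cos 78° = 9.92
Leg 3 (292°, 20.6 nmi): east 20.6 sin 292° = -19.10, north 20.6 cos 292° = 7.72
Net displacement: -5.48 east, 61.48 north. Direction back to start is (5.48, -61.48): bearing = atan2(5.48, -61.48) mod 360° = 174.90° ≈ 175°.

175°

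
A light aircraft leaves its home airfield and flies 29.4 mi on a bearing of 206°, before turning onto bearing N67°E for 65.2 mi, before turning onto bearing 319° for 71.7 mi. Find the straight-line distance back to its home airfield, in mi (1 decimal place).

53.2 mi

Leg 1 (206°, 29.4 mi): east 29.4 sin 206° = -12.89, north 29.4 cos 206° = -26.42
Leg 2 (N67°E, 65.2 mi): east 65.2 sin 67° = 60.02, north 65.2 cos 67° = 25.48
Leg 3 (319°, 71.7 mi): east 71.7 sin 319° = -47.04, north 71.7 cos 319° = 54.11
Net: 0.09 east, 53.16 north. Distance = √((0.09)² + (53.16)²) = 53.164 mi.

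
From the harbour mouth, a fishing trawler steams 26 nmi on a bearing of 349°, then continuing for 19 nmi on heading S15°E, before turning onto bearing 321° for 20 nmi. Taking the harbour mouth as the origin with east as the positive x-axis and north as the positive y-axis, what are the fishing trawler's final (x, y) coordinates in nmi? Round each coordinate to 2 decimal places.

(-12.63, 22.71)

Leg 1 (349°, 26 nmi): east 26 sin 349° = -4.96, north 26 cos 349° = 25.52
Leg 2 (S15°E, 19 nmi): east 19 sin 165° = 4.92, north 19 cos 165° = -18.35
Leg 3 (321°, 20 nmi): east 20 sin 321° = -12.59, north 20 cos 321° = 15.54
Summing: -12.63 nmi east, 22.71 nmi north → (-12.63, 22.71).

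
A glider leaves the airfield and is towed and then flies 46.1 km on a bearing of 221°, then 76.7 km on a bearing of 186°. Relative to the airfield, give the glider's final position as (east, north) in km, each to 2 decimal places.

Leg 1 (221°, 46.1 km): east 46.1 sin 221° = -30.24, north 46.1 cos 221° = -34.79
Leg 2 (186°, 76.7 km): east 76.7 sin 186° = -8.02, north 76.7 cos 186° = -76.28
Summing: -38.26 km east, -111.07 km north → (-38.26, -111.07).

(-38.26, -111.07)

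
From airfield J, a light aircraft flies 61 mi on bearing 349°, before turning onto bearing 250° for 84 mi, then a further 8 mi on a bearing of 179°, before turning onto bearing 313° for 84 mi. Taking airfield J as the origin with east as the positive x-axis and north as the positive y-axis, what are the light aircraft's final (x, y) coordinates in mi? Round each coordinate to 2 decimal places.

Leg 1 (349°, 61 mi): east 61 sin 349° = -11.64, north 61 cos 349° = 59.88
Leg 2 (250°, 84 mi): east 84 sin 250° = -78.93, north 84 cos 250° = -28.73
Leg 3 (179°, 8 mi): east 8 sin 179° = 0.14, north 8 cos 179° = -8.00
Leg 4 (313°, 84 mi): east 84 sin 313° = -61.43, north 84 cos 313° = 57.29
Summing: -151.87 mi east, 80.44 mi north → (-151.87, 80.44).

(-151.87, 80.44)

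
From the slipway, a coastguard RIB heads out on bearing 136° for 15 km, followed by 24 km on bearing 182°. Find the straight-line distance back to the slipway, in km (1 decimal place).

36.1 km

Leg 1 (136°, 15 km): east 15 sin 136° = 10.42, north 15 cos 136° = -10.79
Leg 2 (182°, 24 km): east 24 sin 182° = -0.84, north 24 cos 182° = -23.99
Net: 9.58 east, -34.78 north. Distance = √((9.58)² + (-34.78)²) = 36.072 km.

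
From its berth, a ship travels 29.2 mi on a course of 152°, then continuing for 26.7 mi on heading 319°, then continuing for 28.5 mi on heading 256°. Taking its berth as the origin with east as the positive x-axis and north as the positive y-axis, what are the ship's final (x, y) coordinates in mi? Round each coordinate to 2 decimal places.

(-31.46, -12.53)

Leg 1 (152°, 29.2 mi): east 29.2 sin 152° = 13.71, north 29.2 cos 152° = -25.78
Leg 2 (319°, 26.7 mi): east 26.7 sin 319° = -17.52, north 26.7 cos 319° = 20.15
Leg 3 (256°, 28.5 mi): east 28.5 sin 256° = -27.65, north 28.5 cos 256° = -6.89
Summing: -31.46 mi east, -12.53 mi north → (-31.46, -12.53).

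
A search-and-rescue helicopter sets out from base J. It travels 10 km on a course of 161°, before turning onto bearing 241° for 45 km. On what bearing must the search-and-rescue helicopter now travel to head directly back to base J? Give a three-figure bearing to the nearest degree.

049°

Leg 1 (161°, 10 km): east 10 sin 161° = 3.26, north 10 cos 161° = -9.46
Leg 2 (241°, 45 km): east 45 sin 241° = -39.36, north 45 cos 241° = -21.82
Net displacement: -36.10 east, -31.27 north. Direction back to start is (36.10, 31.27): bearing = atan2(36.10, 31.27) mod 360° = 49.10° ≈ 049°.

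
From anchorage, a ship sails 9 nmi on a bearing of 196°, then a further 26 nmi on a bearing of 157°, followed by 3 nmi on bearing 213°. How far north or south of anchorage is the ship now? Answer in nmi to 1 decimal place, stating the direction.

Leg 1 (196°, 9 nmi): east 9 sin 196° = -2.48, north 9 cos 196° = -8.65
Leg 2 (157°, 26 nmi): east 26 sin 157° = 10.16, north 26 cos 157° = -23.93
Leg 3 (213°, 3 nmi): east 3 sin 213° = -1.63, north 3 cos 213° = -2.52
Net north component: -35.10 nmi.

35.1 nmi south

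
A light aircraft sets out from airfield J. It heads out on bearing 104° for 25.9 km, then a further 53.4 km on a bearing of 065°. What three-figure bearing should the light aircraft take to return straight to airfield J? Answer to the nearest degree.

257°

Leg 1 (104°, 25.9 km): east 25.9 sin 104° = 25.13, north 25.9 cos 104° = -6.27
Leg 2 (065°, 53.4 km): east 53.4 sin 65° = 48.40, north 53.4 cos 65° = 22.57
Net displacement: 73.53 east, 16.30 north. Direction back to start is (-73.53, -16.30): bearing = atan2(-73.53, -16.30) mod 360° = 257.50° ≈ 257°.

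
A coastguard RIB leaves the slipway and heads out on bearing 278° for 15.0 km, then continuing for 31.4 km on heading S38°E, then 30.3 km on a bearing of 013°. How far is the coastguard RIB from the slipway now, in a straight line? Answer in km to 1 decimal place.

13.2 km

Leg 1 (278°, 15.0 km): east 15.0 sin 278° = -14.85, north 15.0 cos 278° = 2.09
Leg 2 (S38°E, 31.4 km): east 31.4 sin 142° = 19.33, north 31.4 cos 142° = -24.74
Leg 3 (013°, 30.3 km): east 30.3 sin 13° = 6.82, north 30.3 cos 13° = 29.52
Net: 11.29 east, 6.87 north. Distance = √((11.29)² + (6.87)²) = 13.218 km.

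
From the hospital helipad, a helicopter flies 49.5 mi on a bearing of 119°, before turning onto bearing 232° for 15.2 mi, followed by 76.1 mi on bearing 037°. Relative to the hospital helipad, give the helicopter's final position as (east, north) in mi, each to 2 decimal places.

(77.11, 27.42)

Leg 1 (119°, 49.5 mi): east 49.5 sin 119° = 43.29, north 49.5 cos 119° = -24.00
Leg 2 (232°, 15.2 mi): east 15.2 sin 232° = -11.98, north 15.2 cos 232° = -9.36
Leg 3 (037°, 76.1 mi): east 76.1 sin 37° = 45.80, north 76.1 cos 37° = 60.78
Summing: 77.11 mi east, 27.42 mi north → (77.11, 27.42).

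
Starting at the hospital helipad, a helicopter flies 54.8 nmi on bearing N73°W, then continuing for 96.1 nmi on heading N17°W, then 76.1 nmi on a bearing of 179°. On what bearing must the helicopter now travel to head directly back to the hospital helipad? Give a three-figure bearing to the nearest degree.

112°

Leg 1 (N73°W, 54.8 nmi): east 54.8 sin 287° = -52.41, north 54.8 cos 287° = 16.02
Leg 2 (N17°W, 96.1 nmi): east 96.1 sin 343° = -28.10, north 96.1 cos 343° = 91.90
Leg 3 (179°, 76.1 nmi): east 76.1 sin 179° = 1.33, north 76.1 cos 179° = -76.09
Net displacement: -79.17 east, 31.83 north. Direction back to start is (79.17, -31.83): bearing = atan2(79.17, -31.83) mod 360° = 111.90° ≈ 112°.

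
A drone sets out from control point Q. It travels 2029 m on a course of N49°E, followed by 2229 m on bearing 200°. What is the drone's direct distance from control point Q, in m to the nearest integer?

1084 m

Leg 1 (N49°E, 2029 m): east 2029 sin 49° = 1531.31, north 2029 cos 49° = 1331.14
Leg 2 (200°, 2229 m): east 2229 sin 200° = -762.36, north 2229 cos 200° = -2094.57
Net: 768.94 east, -763.43 north. Distance = √((768.94)² + (-763.43)²) = 1083.559 m.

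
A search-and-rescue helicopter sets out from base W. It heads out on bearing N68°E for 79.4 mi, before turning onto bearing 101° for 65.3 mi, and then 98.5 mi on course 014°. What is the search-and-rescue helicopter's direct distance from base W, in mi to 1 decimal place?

197.1 mi

Leg 1 (N68°E, 79.4 mi): east 79.4 sin 68° = 73.62, north 79.4 cos 68° = 29.74
Leg 2 (101°, 65.3 mi): east 65.3 sin 101° = 64.10, north 65.3 cos 101° = -12.46
Leg 3 (014°, 98.5 mi): east 98.5 sin 14° = 23.83, north 98.5 cos 14° = 95.57
Net: 161.55 east, 112.86 north. Distance = √((161.55)² + (112.86)²) = 197.065 mi.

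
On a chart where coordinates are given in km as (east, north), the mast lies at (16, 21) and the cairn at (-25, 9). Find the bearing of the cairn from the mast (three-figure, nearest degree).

Δeast = -25 − 16 = -41.00; Δnorth = 9 − 21 = -12.00.
Bearing = atan2(Δeast, Δnorth) mod 360° = 253.69° ≈ 254°.

254°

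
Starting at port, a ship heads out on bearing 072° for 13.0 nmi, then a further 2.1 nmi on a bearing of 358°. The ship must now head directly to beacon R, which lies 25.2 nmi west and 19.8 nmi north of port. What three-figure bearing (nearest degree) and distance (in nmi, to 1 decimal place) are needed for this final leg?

Leg 1 (072°, 13.0 nmi): east 13.0 sin 72° = 12.36, north 13.0 cos 72° = 4.02
Leg 2 (358°, 2.1 nmi): east 2.1 sin 358° = -0.07, north 2.1 cos 358° = 2.10
Current position: (12.29, 6.12). Target: (-25.2, 19.8). Remaining: Δeast = -37.49, Δnorth = 13.68.
Bearing = atan2(-37.49, 13.68) mod 360° = 290.05°; distance = √((-37.49)² + (13.68)²) = 39.910 nmi.

290°, 39.9 nmi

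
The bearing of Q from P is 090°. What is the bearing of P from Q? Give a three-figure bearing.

270°

Back-bearing = 090° + 180° = 270°.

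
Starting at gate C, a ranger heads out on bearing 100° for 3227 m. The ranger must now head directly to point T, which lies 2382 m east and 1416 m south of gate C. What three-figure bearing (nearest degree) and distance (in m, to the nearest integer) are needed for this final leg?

Leg 1 (100°, 3227 m): east 3227 sin 100° = 3177.97, north 3227 cos 100° = -560.36
Current position: (3177.97, -560.36). Target: (2382, -1416). Remaining: Δeast = -795.97, Δnorth = -855.64.
Bearing = atan2(-795.97, -855.64) mod 360° = 222.93°; distance = √((-795.97)² + (-855.64)²) = 1168.628 m.

223°, 1169 m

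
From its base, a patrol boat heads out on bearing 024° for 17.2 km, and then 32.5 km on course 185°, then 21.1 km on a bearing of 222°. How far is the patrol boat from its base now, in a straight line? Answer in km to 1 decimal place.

Leg 1 (024°, 17.2 km): east 17.2 sin 24° = 7.00, north 17.2 cos 24° = 15.71
Leg 2 (185°, 32.5 km): east 32.5 sin 185° = -2.83, north 32.5 cos 185° = -32.38
Leg 3 (222°, 21.1 km): east 21.1 sin 222° = -14.12, north 21.1 cos 222° = -15.68
Net: -9.96 east, -32.34 north. Distance = √((-9.96)² + (-32.34)²) = 33.841 km.

33.8 km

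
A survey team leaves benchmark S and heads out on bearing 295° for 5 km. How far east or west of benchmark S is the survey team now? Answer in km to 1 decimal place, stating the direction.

4.5 km west

Leg 1 (295°, 5 km): east 5 sin 295° = -4.53, north 5 cos 295° = 2.11
Net east component: -4.53 km.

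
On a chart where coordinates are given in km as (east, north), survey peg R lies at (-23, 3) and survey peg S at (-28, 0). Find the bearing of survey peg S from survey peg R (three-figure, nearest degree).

Δeast = -28 − -23 = -5.00; Δnorth = 0 − 3 = -3.00.
Bearing = atan2(Δeast, Δnorth) mod 360° = 239.04° ≈ 239°.

239°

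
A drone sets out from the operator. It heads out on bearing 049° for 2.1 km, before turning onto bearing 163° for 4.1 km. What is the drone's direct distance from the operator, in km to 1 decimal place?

Leg 1 (049°, 2.1 km): east 2.1 sin 49° = 1.58, north 2.1 cos 49° = 1.38
Leg 2 (163°, 4.1 km): east 4.1 sin 163° = 1.20, north 4.1 cos 163° = -3.92
Net: 2.78 east, -2.54 north. Distance = √((2.78)² + (-2.54)²) = 3.770 km.

3.8 km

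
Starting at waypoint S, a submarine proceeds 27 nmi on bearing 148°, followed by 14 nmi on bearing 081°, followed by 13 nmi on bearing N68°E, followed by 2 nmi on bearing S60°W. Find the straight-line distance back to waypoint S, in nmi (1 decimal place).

42.0 nmi

Leg 1 (148°, 27 nmi): east 27 sin 148° = 14.31, north 27 cos 148° = -22.90
Leg 2 (081°, 14 nmi): east 14 sin 81° = 13.83, north 14 cos 81° = 2.19
Leg 3 (N68°E, 13 nmi): east 13 sin 68° = 12.05, north 13 cos 68° = 4.87
Leg 4 (S60°W, 2 nmi): east 2 sin 240° = -1.73, north 2 cos 240° = -1.00
Net: 38.46 east, -16.84 north. Distance = √((38.46)² + (-16.84)²) = 41.981 nmi.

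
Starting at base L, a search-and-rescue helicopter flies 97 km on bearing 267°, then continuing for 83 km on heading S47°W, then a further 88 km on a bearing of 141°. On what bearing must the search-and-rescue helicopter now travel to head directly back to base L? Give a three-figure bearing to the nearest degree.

Leg 1 (267°, 97 km): east 97 sin 267° = -96.87, north 97 cos 267° = -5.08
Leg 2 (S47°W, 83 km): east 83 sin 227° = -60.70, north 83 cos 227° = -56.61
Leg 3 (141°, 88 km): east 88 sin 141° = 55.38, north 88 cos 141° = -68.39
Net displacement: -102.19 east, -130.07 north. Direction back to start is (102.19, 130.07): bearing = atan2(102.19, 130.07) mod 360° = 38.15° ≈ 038°.

038°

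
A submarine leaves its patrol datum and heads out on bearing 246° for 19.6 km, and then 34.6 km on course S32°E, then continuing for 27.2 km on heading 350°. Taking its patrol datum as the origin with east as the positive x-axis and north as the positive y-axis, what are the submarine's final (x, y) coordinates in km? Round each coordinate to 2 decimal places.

(-4.29, -10.53)

Leg 1 (246°, 19.6 km): east 19.6 sin 246° = -17.91, north 19.6 cos 246° = -7.97
Leg 2 (S32°E, 34.6 km): east 34.6 sin 148° = 18.34, north 34.6 cos 148° = -29.34
Leg 3 (350°, 27.2 km): east 27.2 sin 350° = -4.72, north 27.2 cos 350° = 26.79
Summing: -4.29 km east, -10.53 km north → (-4.29, -10.53).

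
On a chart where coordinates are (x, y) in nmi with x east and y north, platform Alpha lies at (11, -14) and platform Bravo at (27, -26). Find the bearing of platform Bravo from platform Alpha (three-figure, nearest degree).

127°

Δeast = 27 − 11 = 16.00; Δnorth = -26 − -14 = -12.00.
Bearing = atan2(Δeast, Δnorth) mod 360° = 126.87° ≈ 127°.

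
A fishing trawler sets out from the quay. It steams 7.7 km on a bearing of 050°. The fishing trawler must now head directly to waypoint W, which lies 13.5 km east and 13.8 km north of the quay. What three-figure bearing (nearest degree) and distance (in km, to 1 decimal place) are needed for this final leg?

Leg 1 (050°, 7.7 km): east 7.7 sin 50° = 5.90, north 7.7 cos 50° = 4.95
Current position: (5.90, 4.95). Target: (13.5, 13.8). Remaining: Δeast = 7.60, Δnorth = 8.85.
Bearing = atan2(7.60, 8.85) mod 360° = 40.66°; distance = √((7.60)² + (8.85)²) = 11.667 km.

041°, 11.7 km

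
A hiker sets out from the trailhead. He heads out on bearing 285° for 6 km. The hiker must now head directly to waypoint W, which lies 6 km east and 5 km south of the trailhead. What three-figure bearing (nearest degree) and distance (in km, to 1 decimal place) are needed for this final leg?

Leg 1 (285°, 6 km): east 6 sin 285° = -5.80, north 6 cos 285° = 1.55
Current position: (-5.80, 1.55). Target: (6, -5). Remaining: Δeast = 11.80, Δnorth = -6.55.
Bearing = atan2(11.80, -6.55) mod 360° = 119.05°; distance = √((11.80)² + (-6.55)²) = 13.494 km.

119°, 13.5 km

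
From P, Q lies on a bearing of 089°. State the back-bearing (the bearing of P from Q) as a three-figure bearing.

269°

Back-bearing = 089° + 180° = 269°.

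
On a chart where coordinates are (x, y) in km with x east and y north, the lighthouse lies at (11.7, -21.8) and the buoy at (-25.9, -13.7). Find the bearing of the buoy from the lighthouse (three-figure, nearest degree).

Δeast = -25.9 − 11.7 = -37.60; Δnorth = -13.7 − -21.8 = 8.10.
Bearing = atan2(Δeast, Δnorth) mod 360° = 282.16° ≈ 282°.

282°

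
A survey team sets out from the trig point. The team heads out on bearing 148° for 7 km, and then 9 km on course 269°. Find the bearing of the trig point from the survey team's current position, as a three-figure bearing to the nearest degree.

041°

Leg 1 (148°, 7 km): east 7 sin 148° = 3.71, north 7 cos 148° = -5.94
Leg 2 (269°, 9 km): east 9 sin 269° = -9.00, north 9 cos 269° = -0.16
Net displacement: -5.29 east, -6.09 north. Direction back to start is (5.29, 6.09): bearing = atan2(5.29, 6.09) mod 360° = 40.96° ≈ 041°.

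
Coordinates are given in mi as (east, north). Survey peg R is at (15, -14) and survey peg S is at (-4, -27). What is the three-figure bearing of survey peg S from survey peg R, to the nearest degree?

236°

Δeast = -4 − 15 = -19.00; Δnorth = -27 − -14 = -13.00.
Bearing = atan2(Δeast, Δnorth) mod 360° = 235.62° ≈ 236°.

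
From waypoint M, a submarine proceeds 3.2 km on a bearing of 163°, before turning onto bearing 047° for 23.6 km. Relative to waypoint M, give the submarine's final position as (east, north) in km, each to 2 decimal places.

Leg 1 (163°, 3.2 km): east 3.2 sin 163° = 0.94, north 3.2 cos 163° = -3.06
Leg 2 (047°, 23.6 km): east 23.6 sin 47° = 17.26, north 23.6 cos 47° = 16.10
Summing: 18.20 km east, 13.03 km north → (18.20, 13.03).

(18.20, 13.03)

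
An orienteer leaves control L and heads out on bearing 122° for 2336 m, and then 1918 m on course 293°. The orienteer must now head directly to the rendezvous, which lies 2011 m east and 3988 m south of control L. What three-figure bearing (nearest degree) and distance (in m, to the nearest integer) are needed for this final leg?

153°, 3933 m

Leg 1 (122°, 2336 m): east 2336 sin 122° = 1981.04, north 2336 cos 122° = -1237.89
Leg 2 (293°, 1918 m): east 1918 sin 293° = -1765.53, north 1918 cos 293° = 749.42
Current position: (215.51, -488.47). Target: (2011, -3988). Remaining: Δeast = 1795.49, Δnorth = -3499.53.
Bearing = atan2(1795.49, -3499.53) mod 360° = 152.84°; distance = √((1795.49)² + (-3499.53)²) = 3933.255 m.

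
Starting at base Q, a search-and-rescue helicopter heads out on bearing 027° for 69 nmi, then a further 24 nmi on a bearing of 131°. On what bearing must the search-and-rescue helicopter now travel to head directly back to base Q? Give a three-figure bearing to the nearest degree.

227°

Leg 1 (027°, 69 nmi): east 69 sin 27° = 31.33, north 69 cos 27° = 61.48
Leg 2 (131°, 24 nmi): east 24 sin 131° = 18.11, north 24 cos 131° = -15.75
Net displacement: 49.44 east, 45.73 north. Direction back to start is (-49.44, -45.73): bearing = atan2(-49.44, -45.73) mod 360° = 227.23° ≈ 227°.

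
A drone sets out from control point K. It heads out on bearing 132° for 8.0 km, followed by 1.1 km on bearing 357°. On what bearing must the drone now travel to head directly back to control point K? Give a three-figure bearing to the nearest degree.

306°

Leg 1 (132°, 8.0 km): east 8.0 sin 132° = 5.95, north 8.0 cos 132° = -5.35
Leg 2 (357°, 1.1 km): east 1.1 sin 357° = -0.06, north 1.1 cos 357° = 1.10
Net displacement: 5.89 east, -4.25 north. Direction back to start is (-5.89, 4.25): bearing = atan2(-5.89, 4.25) mod 360° = 305.85° ≈ 306°.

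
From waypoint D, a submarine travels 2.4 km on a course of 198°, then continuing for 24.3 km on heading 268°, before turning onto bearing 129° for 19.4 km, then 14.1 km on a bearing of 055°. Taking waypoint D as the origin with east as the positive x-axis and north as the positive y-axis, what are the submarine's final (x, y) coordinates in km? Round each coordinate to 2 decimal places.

Leg 1 (198°, 2.4 km): east 2.4 sin 198° = -0.74, north 2.4 cos 198° = -2.28
Leg 2 (268°, 24.3 km): east 24.3 sin 268° = -24.29, north 24.3 cos 268° = -0.85
Leg 3 (129°, 19.4 km): east 19.4 sin 129° = 15.08, north 19.4 cos 129° = -12.21
Leg 4 (055°, 14.1 km): east 14.1 sin 55° = 11.55, north 14.1 cos 55° = 8.09
Summing: 1.60 km east, -7.25 km north → (1.60, -7.25).

(1.60, -7.25)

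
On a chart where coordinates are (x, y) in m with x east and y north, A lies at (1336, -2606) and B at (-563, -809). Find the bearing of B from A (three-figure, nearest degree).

313°

Δeast = -563 − 1336 = -1899.00; Δnorth = -809 − -2606 = 1797.00.
Bearing = atan2(Δeast, Δnorth) mod 360° = 313.42° ≈ 313°.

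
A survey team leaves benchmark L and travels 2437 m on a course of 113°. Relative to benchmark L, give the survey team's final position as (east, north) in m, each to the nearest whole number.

(2243, -952)

Leg 1 (113°, 2437 m): east 2437 sin 113° = 2243.27, north 2437 cos 113° = -952.21
Summing: 2243.27 m east, -952.21 m north → (2243, -952).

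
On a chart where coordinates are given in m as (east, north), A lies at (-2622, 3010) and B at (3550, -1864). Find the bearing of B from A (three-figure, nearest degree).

128°

Δeast = 3550 − -2622 = 6172.00; Δnorth = -1864 − 3010 = -4874.00.
Bearing = atan2(Δeast, Δnorth) mod 360° = 128.30° ≈ 128°.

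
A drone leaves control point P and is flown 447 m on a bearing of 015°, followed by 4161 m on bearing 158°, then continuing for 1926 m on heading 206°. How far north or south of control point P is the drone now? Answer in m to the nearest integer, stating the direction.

5157 m south

Leg 1 (015°, 447 m): east 447 sin 15° = 115.69, north 447 cos 15° = 431.77
Leg 2 (158°, 4161 m): east 4161 sin 158° = 1558.74, north 4161 cos 158° = -3858.01
Leg 3 (206°, 1926 m): east 1926 sin 206° = -844.30, north 1926 cos 206° = -1731.08
Net north component: -5157.32 m.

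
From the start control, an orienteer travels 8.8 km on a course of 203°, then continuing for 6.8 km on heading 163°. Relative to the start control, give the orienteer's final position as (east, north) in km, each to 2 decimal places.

(-1.45, -14.60)

Leg 1 (203°, 8.8 km): east 8.8 sin 203° = -3.44, north 8.8 cos 203° = -8.10
Leg 2 (163°, 6.8 km): east 6.8 sin 163° = 1.99, north 6.8 cos 163° = -6.50
Summing: -1.45 km east, -14.60 km north → (-1.45, -14.60).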